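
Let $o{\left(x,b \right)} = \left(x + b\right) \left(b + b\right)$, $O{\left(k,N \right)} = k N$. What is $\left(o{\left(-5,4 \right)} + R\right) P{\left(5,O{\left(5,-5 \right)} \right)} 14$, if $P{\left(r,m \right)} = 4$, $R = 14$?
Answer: $336$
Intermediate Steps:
$O{\left(k,N \right)} = N k$
$o{\left(x,b \right)} = 2 b \left(b + x\right)$ ($o{\left(x,b \right)} = \left(b + x\right) 2 b = 2 b \left(b + x\right)$)
$\left(o{\left(-5,4 \right)} + R\right) P{\left(5,O{\left(5,-5 \right)} \right)} 14 = \left(2 \cdot 4 \left(4 - 5\right) + 14\right) 4 \cdot 14 = \left(2 \cdot 4 \left(-1\right) + 14\right) 4 \cdot 14 = \left(-8 + 14\right) 4 \cdot 14 = 6 \cdot 4 \cdot 14 = 24 \cdot 14 = 336$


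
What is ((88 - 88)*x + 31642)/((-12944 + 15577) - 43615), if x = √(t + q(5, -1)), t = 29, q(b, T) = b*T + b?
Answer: -15821/20491 ≈ -0.77209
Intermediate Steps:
q(b, T) = b + T*b (q(b, T) = T*b + b = b + T*b)
x = √29 (x = √(29 + 5*(1 - 1)) = √(29 + 5*0) = √(29 + 0) = √29 ≈ 5.3852)
((88 - 88)*x + 31642)/((-12944 + 15577) - 43615) = ((88 - 88)*√29 + 31642)/((-12944 + 15577) - 43615) = (0*√29 + 31642)/(2633 - 43615) = (0 + 31642)/(-40982) = 31642*(-1/40982) = -15821/20491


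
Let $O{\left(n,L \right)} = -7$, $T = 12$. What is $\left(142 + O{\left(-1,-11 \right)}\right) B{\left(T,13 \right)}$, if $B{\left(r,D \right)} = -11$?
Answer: $-1485$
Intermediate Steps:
$\left(142 + O{\left(-1,-11 \right)}\right) B{\left(T,13 \right)} = \left(142 - 7\right) \left(-11\right) = 135 \left(-11\right) = -1485$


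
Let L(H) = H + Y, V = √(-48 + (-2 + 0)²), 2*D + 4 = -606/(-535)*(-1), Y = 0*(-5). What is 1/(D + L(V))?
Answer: -734555/14479029 - 572450*I*√11/14479029 ≈ -0.050732 - 0.13113*I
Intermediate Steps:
Y = 0
D = -1373/535 (D = -2 + (-606/(-535)*(-1))/2 = -2 + (-606*(-1/535)*(-1))/2 = -2 + ((606/535)*(-1))/2 = -2 + (½)*(-606/535) = -2 - 303/535 = -1373/535 ≈ -2.5664)
V = 2*I*√11 (V = √(-48 + (-2)²) = √(-48 + 4) = √(-44) = 2*I*√11 ≈ 6.6332*I)
L(H) = H (L(H) = H + 0 = H)
1/(D + L(V)) = 1/(-1373/535 + 2*I*√11)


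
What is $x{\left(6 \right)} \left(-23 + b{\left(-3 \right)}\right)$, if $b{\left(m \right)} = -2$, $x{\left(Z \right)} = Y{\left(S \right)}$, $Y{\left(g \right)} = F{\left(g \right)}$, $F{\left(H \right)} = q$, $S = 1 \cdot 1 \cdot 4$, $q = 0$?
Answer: $0$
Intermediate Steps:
$S = 4$ ($S = 1 \cdot 4 = 4$)
$F{\left(H \right)} = 0$
$Y{\left(g \right)} = 0$
$x{\left(Z \right)} = 0$
$x{\left(6 \right)} \left(-23 + b{\left(-3 \right)}\right) = 0 \left(-23 - 2\right) = 0 \left(-25\right) = 0$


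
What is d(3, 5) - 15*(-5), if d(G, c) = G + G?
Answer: 81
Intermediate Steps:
d(G, c) = 2*G
d(3, 5) - 15*(-5) = 2*3 - 15*(-5) = 6 + 75 = 81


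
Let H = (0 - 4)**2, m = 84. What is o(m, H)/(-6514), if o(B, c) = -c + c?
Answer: 0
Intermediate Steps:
H = 16 (H = (-4)**2 = 16)
o(B, c) = 0
o(m, H)/(-6514) = 0/(-6514) = 0*(-1/6514) = 0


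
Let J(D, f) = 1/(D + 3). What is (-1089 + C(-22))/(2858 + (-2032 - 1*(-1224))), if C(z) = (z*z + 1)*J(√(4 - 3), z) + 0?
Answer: -3871/8200 ≈ -0.47207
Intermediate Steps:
J(D, f) = 1/(3 + D)
C(z) = ¼ + z²/4 (C(z) = (z*z + 1)/(3 + √(4 - 3)) + 0 = (z² + 1)/(3 + √1) + 0 = (1 + z²)/(3 + 1) + 0 = (1 + z²)/4 + 0 = (1 + z²)*(¼) + 0 = (¼ + z²/4) + 0 = ¼ + z²/4)
(-1089 + C(-22))/(2858 + (-2032 - 1*(-1224))) = (-1089 + (¼ + (¼)*(-22)²))/(2858 + (-2032 - 1*(-1224))) = (-1089 + (¼ + (¼)*484))/(2858 + (-2032 + 1224)) = (-1089 + (¼ + 121))/(2858 - 808) = (-1089 + 485/4)/2050 = -3871/4*1/2050 = -3871/8200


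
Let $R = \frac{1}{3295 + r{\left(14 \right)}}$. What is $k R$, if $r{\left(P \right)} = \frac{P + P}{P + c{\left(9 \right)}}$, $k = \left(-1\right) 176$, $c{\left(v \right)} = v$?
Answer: $- \frac{4048}{75813} \approx -0.053395$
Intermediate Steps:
$k = -176$
$r{\left(P \right)} = \frac{2 P}{9 + P}$ ($r{\left(P \right)} = \frac{P + P}{P + 9} = \frac{2 P}{9 + P}$)
$R = \frac{23}{75813}$ ($R = \frac{1}{3295 + 2 \cdot 14 \frac{1}{9 + 14}} = \frac{1}{3295 + 2 \cdot 14 \cdot \frac{1}{23}} = \frac{1}{3295 + \frac{28}{23}} = \frac{1}{\frac{75813}{23}} = \frac{23}{75813} \approx 0.00030338$)
$k R = \left(-176\right) \frac{23}{75813} = - \frac{4048}{75813}$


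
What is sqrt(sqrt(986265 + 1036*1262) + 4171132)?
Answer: sqrt(4171132 + sqrt(2293697)) ≈ 2042.7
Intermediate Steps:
sqrt(sqrt(986265 + 1036*1262) + 4171132) = sqrt(sqrt(986265 + 1307432) + 4171132) = sqrt(sqrt(2293697) + 4171132) = sqrt(4171132 + sqrt(2293697))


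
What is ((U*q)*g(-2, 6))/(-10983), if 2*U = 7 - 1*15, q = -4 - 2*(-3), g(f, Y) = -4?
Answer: -32/10983 ≈ -0.0029136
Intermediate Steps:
q = 2 (q = -4 + 6 = 2)
U = -4 (U = (7 - 1*15)/2 = (7 - 15)/2 = (1/2)*(-8) = -4)
((U*q)*g(-2, 6))/(-10983) = (-4*2*(-4))/(-10983) = -8*(-4)*(-1/10983) = 32*(-1/10983) = -32/10983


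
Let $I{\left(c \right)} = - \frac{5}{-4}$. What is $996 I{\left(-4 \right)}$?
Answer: $1245$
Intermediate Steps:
$I{\left(c \right)} = \frac{5}{4}$ ($I{\left(c \right)} = \left(-5\right) \left(- \frac{1}{4}\right) = \frac{5}{4}$)
$996 I{\left(-4 \right)} = 996 \cdot \frac{5}{4} = 1245$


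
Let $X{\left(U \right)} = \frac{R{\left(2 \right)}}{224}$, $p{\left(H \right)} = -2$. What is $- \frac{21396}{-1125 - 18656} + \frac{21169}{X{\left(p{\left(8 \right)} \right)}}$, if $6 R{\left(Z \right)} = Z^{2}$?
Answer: $\frac{140698001700}{19781} \approx 7.1128 \cdot 10^{6}$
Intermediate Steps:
$R{\left(Z \right)} = \frac{Z^{2}}{6}$
$X{\left(U \right)} = \frac{1}{336}$ ($X{\left(U \right)} = \frac{\frac{1}{6} \cdot 2^{2}}{224} = \frac{1}{6} \cdot 4 \cdot \frac{1}{224} = \frac{2}{3} \cdot \frac{1}{224} = \frac{1}{336}$)
$- \frac{21396}{-1125 - 18656} + \frac{21169}{X{\left(p{\left(8 \right)} \right)}} = - \frac{21396}{-1125 - 18656} + 21169 \frac{1}{\frac{1}{336}} = - \frac{21396}{-19781} + 21169 \cdot 336 = \left(-21396\right) \left(- \frac{1}{19781}\right) + 7112784 = \frac{21396}{19781} + 7112784 = \frac{140698001700}{19781}$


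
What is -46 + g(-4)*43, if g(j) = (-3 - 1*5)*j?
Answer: 1330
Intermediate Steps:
g(j) = -8*j (g(j) = (-3 - 5)*j = -8*j)
-46 + g(-4)*43 = -46 - 8*(-4)*43 = -46 + 32*43 = -46 + 1376 = 1330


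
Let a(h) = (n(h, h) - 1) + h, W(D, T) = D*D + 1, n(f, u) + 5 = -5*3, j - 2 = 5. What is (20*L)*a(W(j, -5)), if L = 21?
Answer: 12180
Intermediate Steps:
j = 7 (j = 2 + 5 = 7)
n(f, u) = -20 (n(f, u) = -5 - 5*3 = -5 - 15 = -20)
W(D, T) = 1 + D**2 (W(D, T) = D**2 + 1 = 1 + D**2)
a(h) = -21 + h (a(h) = (-20 - 1) + h = -21 + h)
(20*L)*a(W(j, -5)) = (20*21)*(-21 + (1 + 7**2)) = 420*(-21 + (1 + 49)) = 420*(-21 + 50) = 420*29 = 12180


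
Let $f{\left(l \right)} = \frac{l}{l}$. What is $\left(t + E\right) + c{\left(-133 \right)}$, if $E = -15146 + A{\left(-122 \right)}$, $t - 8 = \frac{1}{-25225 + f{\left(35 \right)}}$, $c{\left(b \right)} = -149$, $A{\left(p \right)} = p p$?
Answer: $- \frac{10165273}{25224} \approx -403.0$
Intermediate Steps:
$A{\left(p \right)} = p^{2}$
$f{\left(l \right)} = 1$
$t = \frac{201791}{25224}$ ($t = 8 + \frac{1}{-25225 + 1} = 8 + \frac{1}{-25224} = 8 - \frac{1}{25224} = \frac{201791}{25224} \approx 8.0$)
$E = -262$ ($E = -15146 + \left(-122\right)^{2} = -15146 + 14884 = -262$)
$\left(t + E\right) + c{\left(-133 \right)} = \left(\frac{201791}{25224} - 262\right) - 149 = - \frac{6406897}{25224} - 149 = - \frac{10165273}{25224}$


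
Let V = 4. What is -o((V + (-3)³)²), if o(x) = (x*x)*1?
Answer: -279841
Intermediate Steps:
o(x) = x² (o(x) = x²*1 = x²)
-o((V + (-3)³)²) = -((4 + (-3)³)²)² = -((4 - 27)²)² = -((-23)²)² = -1*529² = -1*279841 = -279841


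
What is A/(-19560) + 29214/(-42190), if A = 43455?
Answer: -80159743/27507880 ≈ -2.9141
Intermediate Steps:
A/(-19560) + 29214/(-42190) = 43455/(-19560) + 29214/(-42190) = 43455*(-1/19560) + 29214*(-1/42190) = -2897/1304 - 14607/21095 = -80159743/27507880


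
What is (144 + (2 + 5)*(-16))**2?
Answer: 1024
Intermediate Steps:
(144 + (2 + 5)*(-16))**2 = (144 + 7*(-16))**2 = (144 - 112)**2 = 32**2 = 1024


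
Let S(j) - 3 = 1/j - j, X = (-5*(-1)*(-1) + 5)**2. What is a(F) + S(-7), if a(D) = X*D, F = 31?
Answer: 69/7 ≈ 9.8571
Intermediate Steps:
X = 0 (X = (5*(-1) + 5)**2 = (-5 + 5)**2 = 0**2 = 0)
S(j) = 3 + 1/j - j (S(j) = 3 + (1/j - j) = 3 + 1/j - j)
a(D) = 0 (a(D) = 0*D = 0)
a(F) + S(-7) = 0 + (3 + 1/(-7) - 1*(-7)) = 0 + (3 - 1/7 + 7) = 0 + 69/7 = 69/7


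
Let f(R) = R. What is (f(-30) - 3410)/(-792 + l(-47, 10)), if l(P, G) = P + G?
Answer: 3440/829 ≈ 4.1496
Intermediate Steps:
l(P, G) = G + P
(f(-30) - 3410)/(-792 + l(-47, 10)) = (-30 - 3410)/(-792 + (10 - 47)) = -3440/(-792 - 37) = -3440/(-829) = -3440*(-1/829) = 3440/829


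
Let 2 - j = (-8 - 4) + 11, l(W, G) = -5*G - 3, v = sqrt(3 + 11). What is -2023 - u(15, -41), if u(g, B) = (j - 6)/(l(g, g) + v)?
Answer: -6139922/3035 - 3*sqrt(14)/6070 ≈ -2023.0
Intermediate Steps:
v = sqrt(14) ≈ 3.7417
l(W, G) = -3 - 5*G
j = 3 (j = 2 - ((-8 - 4) + 11) = 2 - (-12 + 11) = 2 - 1*(-1) = 2 + 1 = 3)
u(g, B) = -3/(-3 + sqrt(14) - 5*g) (u(g, B) = (3 - 6)/((-3 - 5*g) + sqrt(14)) = -3/(-3 + sqrt(14) - 5*g))
-2023 - u(15, -41) = -2023 - 3/(3 - sqrt(14) + 5*15) = -2023 - 3/(3 - sqrt(14) + 75) = -2023 - 3/(78 - sqrt(14))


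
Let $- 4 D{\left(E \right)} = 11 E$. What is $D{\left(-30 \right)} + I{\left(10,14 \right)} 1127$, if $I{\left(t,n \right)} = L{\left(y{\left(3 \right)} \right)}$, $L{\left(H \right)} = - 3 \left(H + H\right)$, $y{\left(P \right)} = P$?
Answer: $- \frac{40407}{2} \approx -20204.0$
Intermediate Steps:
$D{\left(E \right)} = - \frac{11 E}{4}$
$L{\left(H \right)} = - 6 H$ ($L{\left(H \right)} = - 3 \cdot 2 H = - 6 H$)
$I{\left(t,n \right)} = -18$ ($I{\left(t,n \right)} = \left(-6\right) 3 = -18$)
$D{\left(-30 \right)} + I{\left(10,14 \right)} 1127 = \left(- \frac{11}{4}\right) \left(-30\right) - 20286 = \frac{165}{2} - 20286 = - \frac{40407}{2}$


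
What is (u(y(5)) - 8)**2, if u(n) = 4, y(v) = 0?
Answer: 16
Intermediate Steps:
(u(y(5)) - 8)**2 = (4 - 8)**2 = (-4)**2 = 16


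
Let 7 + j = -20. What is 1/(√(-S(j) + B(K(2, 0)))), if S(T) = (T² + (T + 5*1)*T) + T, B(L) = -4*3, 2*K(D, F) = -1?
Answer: -I*√327/654 ≈ -0.02765*I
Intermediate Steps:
K(D, F) = -½ (K(D, F) = (½)*(-1) = -½)
B(L) = -12
j = -27 (j = -7 - 20 = -27)
S(T) = T + T² + T*(5 + T) (S(T) = (T² + (T + 5)*T) + T = (T² + (5 + T)*T) + T = (T² + T*(5 + T)) + T = T + T² + T*(5 + T))
1/(√(-S(j) + B(K(2, 0)))) = 1/(√(-2*(-27)*(3 - 27) - 12)) = 1/(√(-2*(-27)*(-24) - 12)) = 1/(√(-1*1296 - 12)) = 1/(√(-1296 - 12)) = 1/(√(-1308)) = 1/(2*I*√327) = -I*√327/654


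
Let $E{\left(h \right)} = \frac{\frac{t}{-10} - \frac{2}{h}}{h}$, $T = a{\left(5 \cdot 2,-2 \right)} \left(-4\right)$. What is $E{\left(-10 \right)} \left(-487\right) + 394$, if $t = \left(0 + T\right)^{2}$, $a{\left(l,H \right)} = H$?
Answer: $\frac{4603}{50} \approx 92.06$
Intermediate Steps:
$T = 8$ ($T = \left(-2\right) \left(-4\right) = 8$)
$t = 64$ ($t = \left(0 + 8\right)^{2} = 8^{2} = 64$)
$E{\left(h \right)} = \frac{- \frac{32}{5} - \frac{2}{h}}{h}$ ($E{\left(h \right)} = \frac{\frac{64}{-10} - \frac{2}{h}}{h} = \frac{64 \left(- \frac{1}{10}\right) - \frac{2}{h}}{h} = \frac{- \frac{32}{5} - \frac{2}{h}}{h}$)
$E{\left(-10 \right)} \left(-487\right) + 394 = \frac{2 \left(-5 - -160\right)}{5 \cdot 100} \left(-487\right) + 394 = \frac{2}{5} \cdot \frac{1}{100} \left(-5 + 160\right) \left(-487\right) + 394 = \frac{2}{5} \cdot \frac{1}{100} \cdot 155 \left(-487\right) + 394 = \frac{31}{50} \left(-487\right) + 394 = - \frac{15097}{50} + 394 = \frac{4603}{50}$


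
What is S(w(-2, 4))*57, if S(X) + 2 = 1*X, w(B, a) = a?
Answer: 114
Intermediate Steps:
S(X) = -2 + X (S(X) = -2 + 1*X = -2 + X)
S(w(-2, 4))*57 = (-2 + 4)*57 = 2*57 = 114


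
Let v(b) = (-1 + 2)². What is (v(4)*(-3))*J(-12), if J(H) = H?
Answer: 36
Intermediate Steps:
v(b) = 1 (v(b) = 1² = 1)
(v(4)*(-3))*J(-12) = (1*(-3))*(-12) = -3*(-12) = 36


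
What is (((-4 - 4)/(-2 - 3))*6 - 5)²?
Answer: 529/25 ≈ 21.160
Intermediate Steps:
(((-4 - 4)/(-2 - 3))*6 - 5)² = (-8/(-5)*6 - 5)² = (-8*(-⅕)*6 - 5)² = ((8/5)*6 - 5)² = (48/5 - 5)² = (23/5)² = 529/25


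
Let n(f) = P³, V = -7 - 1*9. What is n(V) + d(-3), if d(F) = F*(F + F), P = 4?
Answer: 82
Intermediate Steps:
V = -16 (V = -7 - 9 = -16)
d(F) = 2*F² (d(F) = F*(2*F) = 2*F²)
n(f) = 64 (n(f) = 4³ = 64)
n(V) + d(-3) = 64 + 2*(-3)² = 64 + 2*9 = 64 + 18 = 82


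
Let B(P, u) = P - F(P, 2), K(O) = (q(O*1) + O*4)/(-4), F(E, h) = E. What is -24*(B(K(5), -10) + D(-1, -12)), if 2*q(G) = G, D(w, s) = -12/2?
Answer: 144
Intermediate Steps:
D(w, s) = -6 (D(w, s) = -12*½ = -6)
q(G) = G/2
K(O) = -9*O/8 (K(O) = ((O*1)/2 + O*4)/(-4) = (O/2 + 4*O)*(-¼) = (9*O/2)*(-¼) = -9*O/8)
B(P, u) = 0 (B(P, u) = P - P = 0)
-24*(B(K(5), -10) + D(-1, -12)) = -24*(0 - 6) = -24*(-6) = 144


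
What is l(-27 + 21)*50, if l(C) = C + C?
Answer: -600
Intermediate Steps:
l(C) = 2*C
l(-27 + 21)*50 = (2*(-27 + 21))*50 = (2*(-6))*50 = -12*50 = -600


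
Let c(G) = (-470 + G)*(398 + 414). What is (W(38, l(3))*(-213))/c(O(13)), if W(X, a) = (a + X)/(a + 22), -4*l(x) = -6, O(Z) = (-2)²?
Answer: 16827/17784424 ≈ 0.00094617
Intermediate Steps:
O(Z) = 4
c(G) = -381640 + 812*G (c(G) = (-470 + G)*812 = -381640 + 812*G)
l(x) = 3/2 (l(x) = -¼*(-6) = 3/2)
W(X, a) = (X + a)/(22 + a)
(W(38, l(3))*(-213))/c(O(13)) = (((38 + 3/2)/(22 + 3/2))*(-213))/(-381640 + 812*4) = (((79/2)/(47/2))*(-213))/(-381640 + 3248) = (((2/47)*(79/2))*(-213))/(-378392) = ((79/47)*(-213))*(-1/378392) = -16827/47*(-1/378392) = 16827/17784424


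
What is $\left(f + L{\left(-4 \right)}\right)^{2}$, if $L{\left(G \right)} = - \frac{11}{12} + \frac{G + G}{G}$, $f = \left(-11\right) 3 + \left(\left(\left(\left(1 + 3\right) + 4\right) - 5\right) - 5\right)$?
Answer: $\frac{165649}{144} \approx 1150.3$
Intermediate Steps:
$f = -35$ ($f = -33 + \left(\left(\left(4 + 4\right) - 5\right) - 5\right) = -33 + \left(\left(8 - 5\right) - 5\right) = -33 + \left(3 - 5\right) = -33 - 2 = -35$)
$L{\left(G \right)} = \frac{13}{12}$ ($L{\left(G \right)} = \left(-11\right) \frac{1}{12} + \frac{2 G}{G} = - \frac{11}{12} + 2 = \frac{13}{12}$)
$\left(f + L{\left(-4 \right)}\right)^{2} = \left(-35 + \frac{13}{12}\right)^{2} = \left(- \frac{407}{12}\right)^{2} = \frac{165649}{144}$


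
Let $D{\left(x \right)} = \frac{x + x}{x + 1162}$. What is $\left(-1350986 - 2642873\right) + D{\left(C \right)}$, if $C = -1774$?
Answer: $- \frac{611059540}{153} \approx -3.9939 \cdot 10^{6}$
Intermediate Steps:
$D{\left(x \right)} = \frac{2 x}{1162 + x}$
$\left(-1350986 - 2642873\right) + D{\left(C \right)} = \left(-1350986 - 2642873\right) + 2 \left(-1774\right) \frac{1}{1162 - 1774} = -3993859 + 2 \left(-1774\right) \frac{1}{-612} = -3993859 + 2 \left(-1774\right) \left(- \frac{1}{612}\right) = -3993859 + \frac{887}{153} = - \frac{611059540}{153}$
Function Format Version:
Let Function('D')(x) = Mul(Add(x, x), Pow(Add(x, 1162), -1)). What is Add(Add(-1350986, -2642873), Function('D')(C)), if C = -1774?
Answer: Rational(-611059540, 153) ≈ -3.9939e+6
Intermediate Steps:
Function('D')(x) = Mul(2, x, Pow(Add(1162, x), -1)) (Function('D')(x) = Mul(Mul(2, x), Pow(Add(1162, x), -1)) = Mul(2, x, Pow(Add(1162, x), -1)))
Add(Add(-1350986, -2642873), Function('D')(C)) = Add(Add(-1350986, -2642873), Mul(2, -1774, Pow(Add(1162, -1774), -1))) = Add(-3993859, Mul(2, -1774, Pow(-612, -1))) = Add(-3993859, Mul(2, -1774, Rational(-1, 612))) = Add(-3993859, Rational(887, 153)) = Rational(-611059540, 153)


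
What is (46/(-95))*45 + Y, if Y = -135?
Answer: -2979/19 ≈ -156.79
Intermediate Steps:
(46/(-95))*45 + Y = (46/(-95))*45 - 135 = (46*(-1/95))*45 - 135 = -46/95*45 - 135 = -414/19 - 135 = -2979/19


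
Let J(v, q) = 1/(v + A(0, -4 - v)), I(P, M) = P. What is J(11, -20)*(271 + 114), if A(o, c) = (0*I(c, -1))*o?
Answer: 35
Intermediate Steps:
A(o, c) = 0 (A(o, c) = (0*c)*o = 0*o = 0)
J(v, q) = 1/v (J(v, q) = 1/(v + 0) = 1/v)
J(11, -20)*(271 + 114) = (271 + 114)/11 = (1/11)*385 = 35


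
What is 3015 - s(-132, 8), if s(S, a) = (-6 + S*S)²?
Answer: -303383709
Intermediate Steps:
s(S, a) = (-6 + S²)²
3015 - s(-132, 8) = 3015 - (-6 + (-132)²)² = 3015 - (-6 + 17424)² = 3015 - 1*17418² = 3015 - 1*303386724 = 3015 - 303386724 = -303383709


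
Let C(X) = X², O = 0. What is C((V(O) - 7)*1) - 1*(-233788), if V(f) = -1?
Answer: 233852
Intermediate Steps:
C((V(O) - 7)*1) - 1*(-233788) = ((-1 - 7)*1)² - 1*(-233788) = (-8*1)² + 233788 = (-8)² + 233788 = 64 + 233788 = 233852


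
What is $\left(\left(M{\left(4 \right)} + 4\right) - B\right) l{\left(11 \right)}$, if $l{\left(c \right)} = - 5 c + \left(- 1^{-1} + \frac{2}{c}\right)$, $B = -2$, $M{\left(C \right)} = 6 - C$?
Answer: $- \frac{4912}{11} \approx -446.55$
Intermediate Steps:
$l{\left(c \right)} = -1 - 5 c + \frac{2}{c}$ ($l{\left(c \right)} = - 5 c + \left(\left(-1\right) 1 + \frac{2}{c}\right) = - 5 c - \left(1 - \frac{2}{c}\right) = -1 - 5 c + \frac{2}{c}$)
$\left(\left(M{\left(4 \right)} + 4\right) - B\right) l{\left(11 \right)} = \left(\left(\left(6 - 4\right) + 4\right) - -2\right) \left(-1 - 55 + \frac{2}{11}\right) = \left(\left(\left(6 - 4\right) + 4\right) + 2\right) \left(-1 - 55 + 2 \cdot \frac{1}{11}\right) = \left(\left(2 + 4\right) + 2\right) \left(-1 - 55 + \frac{2}{11}\right) = \left(6 + 2\right) \left(- \frac{614}{11}\right) = 8 \left(- \frac{614}{11}\right) = - \frac{4912}{11}$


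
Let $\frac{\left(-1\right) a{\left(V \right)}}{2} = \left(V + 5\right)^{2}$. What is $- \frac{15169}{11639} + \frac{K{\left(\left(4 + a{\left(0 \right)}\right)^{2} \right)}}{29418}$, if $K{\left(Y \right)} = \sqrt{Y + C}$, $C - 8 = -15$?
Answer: $- \frac{15169}{11639} + \frac{\sqrt{2109}}{29418} \approx -1.3017$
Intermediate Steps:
$C = -7$ ($C = 8 - 15 = -7$)
$a{\left(V \right)} = - 2 \left(5 + V\right)^{2}$ ($a{\left(V \right)} = - 2 \left(V + 5\right)^{2} = - 2 \left(5 + V\right)^{2}$)
$K{\left(Y \right)} = \sqrt{-7 + Y}$ ($K{\left(Y \right)} = \sqrt{Y - 7} = \sqrt{-7 + Y}$)
$- \frac{15169}{11639} + \frac{K{\left(\left(4 + a{\left(0 \right)}\right)^{2} \right)}}{29418} = - \frac{15169}{11639} + \frac{\sqrt{-7 + \left(4 - 2 \left(5 + 0\right)^{2}\right)^{2}}}{29418} = \left(-15169\right) \frac{1}{11639} + \sqrt{-7 + \left(4 - 2 \cdot 5^{2}\right)^{2}} \cdot \frac{1}{29418} = - \frac{15169}{11639} + \sqrt{-7 + \left(4 - 50\right)^{2}} \cdot \frac{1}{29418} = - \frac{15169}{11639} + \sqrt{-7 + \left(-46\right)^{2}} \cdot \frac{1}{29418} = - \frac{15169}{11639} + \sqrt{-7 + 2116} \cdot \frac{1}{29418} = - \frac{15169}{11639} + \sqrt{2109} \cdot \frac{1}{29418} = - \frac{15169}{11639} + \frac{\sqrt{2109}}{29418}$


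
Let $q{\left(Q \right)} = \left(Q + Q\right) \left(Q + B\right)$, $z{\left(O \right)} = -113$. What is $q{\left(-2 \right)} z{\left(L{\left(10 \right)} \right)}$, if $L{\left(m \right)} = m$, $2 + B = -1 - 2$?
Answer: $-3164$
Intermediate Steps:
$B = -5$ ($B = -2 - 3 = -5$)
$q{\left(Q \right)} = 2 Q \left(-5 + Q\right)$ ($q{\left(Q \right)} = \left(Q + Q\right) \left(Q - 5\right) = 2 Q \left(-5 + Q\right)$)
$q{\left(-2 \right)} z{\left(L{\left(10 \right)} \right)} = 2 \left(-2\right) \left(-5 - 2\right) \left(-113\right) = 2 \left(-2\right) \left(-7\right) \left(-113\right) = 28 \left(-113\right) = -3164$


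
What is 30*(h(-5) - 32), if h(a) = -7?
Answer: -1170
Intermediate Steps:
30*(h(-5) - 32) = 30*(-7 - 32) = 30*(-39) = -1170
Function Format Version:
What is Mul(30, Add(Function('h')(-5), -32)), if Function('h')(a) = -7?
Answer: -1170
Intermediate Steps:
Mul(30, Add(Function('h')(-5), -32)) = Mul(30, Add(-7, -32)) = Mul(30, -39) = -1170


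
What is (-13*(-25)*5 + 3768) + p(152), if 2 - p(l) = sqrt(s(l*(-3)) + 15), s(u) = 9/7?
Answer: 5395 - sqrt(798)/7 ≈ 5391.0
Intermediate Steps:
s(u) = 9/7 (s(u) = 9*(1/7) = 9/7)
p(l) = 2 - sqrt(798)/7 (p(l) = 2 - sqrt(9/7 + 15) = 2 - sqrt(114/7) = 2 - sqrt(798)/7)
(-13*(-25)*5 + 3768) + p(152) = (-13*(-25)*5 + 3768) + (2 - sqrt(798)/7) = (325*5 + 3768) + (2 - sqrt(798)/7) = (1625 + 3768) + (2 - sqrt(798)/7) = 5393 + (2 - sqrt(798)/7) = 5395 - sqrt(798)/7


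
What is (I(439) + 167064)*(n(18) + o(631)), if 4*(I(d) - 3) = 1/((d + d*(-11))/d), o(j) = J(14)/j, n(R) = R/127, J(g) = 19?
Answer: 92027172509/3205480 ≈ 28709.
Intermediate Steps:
n(R) = R/127 (n(R) = R*(1/127) = R/127)
o(j) = 19/j
I(d) = 119/40 (I(d) = 3 + 1/(4*(((d + d*(-11))/d))) = 3 + 1/(4*(((d - 11*d)/d))) = 3 + 1/(4*(((-10*d)/d))) = 3 + (¼)/(-10) = 3 + (¼)*(-⅒) = 3 - 1/40 = 119/40)
(I(439) + 167064)*(n(18) + o(631)) = (119/40 + 167064)*((1/127)*18 + 19/631) = 6682679*(18/127 + 19*(1/631))/40 = 6682679*(18/127 + 19/631)/40 = (6682679/40)*(13771/80137) = 92027172509/3205480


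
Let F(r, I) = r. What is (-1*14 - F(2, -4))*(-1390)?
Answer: 22240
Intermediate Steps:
(-1*14 - F(2, -4))*(-1390) = (-1*14 - 1*2)*(-1390) = (-14 - 2)*(-1390) = -16*(-1390) = 22240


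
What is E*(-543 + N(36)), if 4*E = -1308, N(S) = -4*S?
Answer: 224649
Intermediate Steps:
E = -327 (E = (¼)*(-1308) = -327)
E*(-543 + N(36)) = -327*(-543 - 4*36) = -327*(-543 - 144) = -327*(-687) = 224649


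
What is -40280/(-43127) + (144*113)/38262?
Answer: 53403712/39288697 ≈ 1.3593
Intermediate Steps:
-40280/(-43127) + (144*113)/38262 = -40280*(-1/43127) + 16272*(1/38262) = 40280/43127 + 2712/6377 = 53403712/39288697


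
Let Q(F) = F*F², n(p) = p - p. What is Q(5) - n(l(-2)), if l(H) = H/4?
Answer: 125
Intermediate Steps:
l(H) = H/4 (l(H) = H*(¼) = H/4)
n(p) = 0
Q(F) = F³
Q(5) - n(l(-2)) = 5³ - 1*0 = 125 + 0 = 125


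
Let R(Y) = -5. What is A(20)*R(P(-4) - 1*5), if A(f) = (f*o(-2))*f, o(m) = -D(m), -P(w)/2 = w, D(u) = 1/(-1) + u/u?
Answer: 0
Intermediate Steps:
D(u) = 0 (D(u) = 1*(-1) + 1 = -1 + 1 = 0)
P(w) = -2*w
o(m) = 0 (o(m) = -1*0 = 0)
A(f) = 0 (A(f) = (f*0)*f = 0*f = 0)
A(20)*R(P(-4) - 1*5) = 0*(-5) = 0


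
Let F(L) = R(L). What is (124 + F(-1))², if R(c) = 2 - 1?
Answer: 15625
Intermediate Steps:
R(c) = 1
F(L) = 1
(124 + F(-1))² = (124 + 1)² = 125² = 15625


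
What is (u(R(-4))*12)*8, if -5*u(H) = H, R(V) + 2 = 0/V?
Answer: 192/5 ≈ 38.400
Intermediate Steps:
R(V) = -2 (R(V) = -2 + 0/V = -2 + 0 = -2)
u(H) = -H/5
(u(R(-4))*12)*8 = (-⅕*(-2)*12)*8 = ((⅖)*12)*8 = (24/5)*8 = 192/5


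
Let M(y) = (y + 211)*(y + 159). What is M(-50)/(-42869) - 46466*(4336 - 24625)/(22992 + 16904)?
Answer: 20206996385401/855150812 ≈ 23630.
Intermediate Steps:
M(y) = (159 + y)*(211 + y) (M(y) = (211 + y)*(159 + y) = (159 + y)*(211 + y))
M(-50)/(-42869) - 46466*(4336 - 24625)/(22992 + 16904) = (33549 + (-50)² + 370*(-50))/(-42869) - 46466*(4336 - 24625)/(22992 + 16904) = (33549 + 2500 - 18500)*(-1/42869) - 46466/(39896/(-20289)) = 17549*(-1/42869) - 46466/(39896*(-1/20289)) = -17549/42869 - 46466/(-39896/20289) = -17549/42869 - 46466*(-20289/39896) = -17549/42869 + 471374337/19948 = 20206996385401/855150812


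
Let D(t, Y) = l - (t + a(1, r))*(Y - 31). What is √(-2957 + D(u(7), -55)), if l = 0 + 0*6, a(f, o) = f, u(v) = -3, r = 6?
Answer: I*√3129 ≈ 55.937*I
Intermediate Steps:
l = 0 (l = 0 + 0 = 0)
D(t, Y) = -(1 + t)*(-31 + Y) (D(t, Y) = 0 - (t + 1)*(Y - 31) = 0 - (1 + t)*(-31 + Y) = -(1 + t)*(-31 + Y))
√(-2957 + D(u(7), -55)) = √(-2957 + (31 - 1*(-55) + 31*(-3) - 1*(-55)*(-3))) = √(-2957 + (31 + 55 - 93 - 165)) = √(-2957 - 172) = √(-3129) = I*√3129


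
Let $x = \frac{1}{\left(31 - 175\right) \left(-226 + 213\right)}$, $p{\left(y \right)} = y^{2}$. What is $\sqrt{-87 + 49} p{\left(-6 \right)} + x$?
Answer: $\frac{1}{1872} + 36 i \sqrt{38} \approx 0.00053419 + 221.92 i$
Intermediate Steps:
$x = \frac{1}{1872}$ ($x = \frac{1}{\left(-144\right) \left(-13\right)} = \frac{1}{1872} \approx 0.00053419$)
$\sqrt{-87 + 49} p{\left(-6 \right)} + x = \sqrt{-87 + 49} \left(-6\right)^{2} + \frac{1}{1872} = \sqrt{-38} \cdot 36 + \frac{1}{1872} = i \sqrt{38} \cdot 36 + \frac{1}{1872} = 36 i \sqrt{38} + \frac{1}{1872} = \frac{1}{1872} + 36 i \sqrt{38}$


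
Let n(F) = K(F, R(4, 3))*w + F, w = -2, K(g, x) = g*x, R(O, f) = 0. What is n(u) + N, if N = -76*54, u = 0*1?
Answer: -4104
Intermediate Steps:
u = 0
n(F) = F (n(F) = (F*0)*(-2) + F = 0*(-2) + F = 0 + F = F)
N = -4104
n(u) + N = 0 - 4104 = -4104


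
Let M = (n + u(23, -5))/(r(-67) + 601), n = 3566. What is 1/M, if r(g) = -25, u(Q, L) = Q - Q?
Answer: 288/1783 ≈ 0.16153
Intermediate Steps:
u(Q, L) = 0
M = 1783/288 (M = (3566 + 0)/(-25 + 601) = 3566/576 = 3566*(1/576) = 1783/288 ≈ 6.1910)
1/M = 1/(1783/288) = 288/1783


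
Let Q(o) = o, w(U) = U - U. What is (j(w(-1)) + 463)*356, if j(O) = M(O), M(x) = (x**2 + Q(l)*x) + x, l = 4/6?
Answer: 164828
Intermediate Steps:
l = 2/3 (l = 4*(1/6) = 2/3 ≈ 0.66667)
w(U) = 0
M(x) = x**2 + 5*x/3 (M(x) = (x**2 + 2*x/3) + x = x**2 + 5*x/3)
j(O) = O*(5 + 3*O)/3
(j(w(-1)) + 463)*356 = ((1/3)*0*(5 + 3*0) + 463)*356 = ((1/3)*0*(5 + 0) + 463)*356 = ((1/3)*0*5 + 463)*356 = (0 + 463)*356 = 463*356 = 164828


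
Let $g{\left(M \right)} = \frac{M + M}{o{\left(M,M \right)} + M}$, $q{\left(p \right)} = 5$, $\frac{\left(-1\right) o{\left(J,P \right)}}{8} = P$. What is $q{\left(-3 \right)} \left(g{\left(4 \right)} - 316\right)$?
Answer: $- \frac{11070}{7} \approx -1581.4$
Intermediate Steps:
$o{\left(J,P \right)} = - 8 P$
$g{\left(M \right)} = - \frac{2}{7}$ ($g{\left(M \right)} = \frac{M + M}{- 8 M + M} = \frac{2 M}{\left(-7\right) M} = 2 M \left(- \frac{1}{7 M}\right) = - \frac{2}{7}$)
$q{\left(-3 \right)} \left(g{\left(4 \right)} - 316\right) = 5 \left(- \frac{2}{7} - 316\right) = 5 \left(- \frac{2214}{7}\right) = - \frac{11070}{7}$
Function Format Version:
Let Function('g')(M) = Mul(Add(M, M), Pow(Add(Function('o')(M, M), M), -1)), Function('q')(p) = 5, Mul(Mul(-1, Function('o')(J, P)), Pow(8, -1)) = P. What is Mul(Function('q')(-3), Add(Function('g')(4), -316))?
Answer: Rational(-11070, 7) ≈ -1581.4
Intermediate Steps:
Function('o')(J, P) = Mul(-8, P)
Function('g')(M) = Rational(-2, 7) (Function('g')(M) = Mul(Add(M, M), Pow(Add(Mul(-8, M), M), -1)) = Mul(Mul(2, M), Pow(Mul(-7, M), -1)) = Mul(Mul(2, M), Mul(Rational(-1, 7), Pow(M, -1))) = Rational(-2, 7))
Mul(Function('q')(-3), Add(Function('g')(4), -316)) = Mul(5, Add(Rational(-2, 7), -316)) = Mul(5, Rational(-2214, 7)) = Rational(-11070, 7)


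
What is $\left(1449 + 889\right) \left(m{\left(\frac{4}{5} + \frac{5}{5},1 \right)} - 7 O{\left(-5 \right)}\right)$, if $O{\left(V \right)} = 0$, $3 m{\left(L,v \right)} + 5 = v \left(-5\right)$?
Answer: $- \frac{23380}{3} \approx -7793.3$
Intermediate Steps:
$m{\left(L,v \right)} = - \frac{5}{3} - \frac{5 v}{3}$ ($m{\left(L,v \right)} = - \frac{5}{3} + \frac{v \left(-5\right)}{3} = - \frac{5}{3} + \frac{\left(-5\right) v}{3} = - \frac{5}{3} - \frac{5 v}{3}$)
$\left(1449 + 889\right) \left(m{\left(\frac{4}{5} + \frac{5}{5},1 \right)} - 7 O{\left(-5 \right)}\right) = \left(1449 + 889\right) \left(\left(- \frac{5}{3} - \frac{5}{3}\right) - 0\right) = 2338 \left(\left(- \frac{5}{3} - \frac{5}{3}\right) + 0\right) = 2338 \left(- \frac{10}{3} + 0\right) = 2338 \left(- \frac{10}{3}\right) = - \frac{23380}{3}$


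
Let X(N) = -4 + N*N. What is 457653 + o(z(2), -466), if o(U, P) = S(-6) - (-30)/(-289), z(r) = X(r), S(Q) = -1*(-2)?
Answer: 132262265/289 ≈ 4.5766e+5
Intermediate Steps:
X(N) = -4 + N**2
S(Q) = 2
z(r) = -4 + r**2
o(U, P) = 548/289 (o(U, P) = 2 - (-30)/(-289) = 2 - (-30)*(-1)/289 = 2 - 1*30/289 = 2 - 30/289 = 548/289)
457653 + o(z(2), -466) = 457653 + 548/289 = 132262265/289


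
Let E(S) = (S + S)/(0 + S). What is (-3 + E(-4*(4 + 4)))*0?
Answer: 0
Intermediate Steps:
E(S) = 2 (E(S) = (2*S)/S = 2)
(-3 + E(-4*(4 + 4)))*0 = (-3 + 2)*0 = -1*0 = 0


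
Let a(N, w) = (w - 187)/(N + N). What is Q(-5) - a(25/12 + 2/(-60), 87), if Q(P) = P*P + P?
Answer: 1820/41 ≈ 44.390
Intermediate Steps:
a(N, w) = (-187 + w)/(2*N) (a(N, w) = (-187 + w)/((2*N)) = (-187 + w)*(1/(2*N)) = (-187 + w)/(2*N))
Q(P) = P + P² (Q(P) = P² + P = P + P²)
Q(-5) - a(25/12 + 2/(-60), 87) = -5*(1 - 5) - (-187 + 87)/(2*(25/12 + 2/(-60))) = -5*(-4) - (-100)/(2*(25*(1/12) + 2*(-1/60))) = 20 - (-100)/(2*(25/12 - 1/30)) = 20 - (-100)/(2*41/20) = 20 - 20*(-100)/(2*41) = 20 - 1*(-1000/41) = 20 + 1000/41 = 1820/41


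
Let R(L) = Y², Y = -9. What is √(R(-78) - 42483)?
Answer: I*√42402 ≈ 205.92*I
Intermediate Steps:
R(L) = 81 (R(L) = (-9)² = 81)
√(R(-78) - 42483) = √(81 - 42483) = √(-42402) = I*√42402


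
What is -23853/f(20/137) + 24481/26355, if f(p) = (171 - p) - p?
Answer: -12221705644/88052055 ≈ -138.80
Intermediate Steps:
f(p) = 171 - 2*p
-23853/f(20/137) + 24481/26355 = -23853/(171 - 40/137) + 24481/26355 = -23853/23387/137 + 24481/26355 = -23853*137/23387 + 24481/26355 = -3267861/23387 + 24481/26355 = -12221705644/88052055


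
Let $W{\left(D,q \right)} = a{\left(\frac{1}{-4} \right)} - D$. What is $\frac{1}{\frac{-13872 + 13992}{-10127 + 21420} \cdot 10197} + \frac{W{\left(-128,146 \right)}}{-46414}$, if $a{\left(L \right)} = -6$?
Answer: $\frac{187434611}{28397013480} \approx 0.0066005$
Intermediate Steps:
$W{\left(D,q \right)} = -6 - D$
$\frac{1}{\frac{-13872 + 13992}{-10127 + 21420} \cdot 10197} + \frac{W{\left(-128,146 \right)}}{-46414} = \frac{1}{\frac{-13872 + 13992}{-10127 + 21420} \cdot 10197} + \frac{-6 - -128}{-46414} = \frac{1}{120 \cdot \frac{1}{11293}} \cdot \frac{1}{10197} + \left(-6 + 128\right) \left(- \frac{1}{46414}\right) = \frac{1}{120 \cdot \frac{1}{11293}} \cdot \frac{1}{10197} + 122 \left(- \frac{1}{46414}\right) = \frac{1}{\frac{120}{11293}} \cdot \frac{1}{10197} - \frac{61}{23207} = \frac{11293}{120} \cdot \frac{1}{10197} - \frac{61}{23207} = \frac{11293}{1223640} - \frac{61}{23207} = \frac{187434611}{28397013480}$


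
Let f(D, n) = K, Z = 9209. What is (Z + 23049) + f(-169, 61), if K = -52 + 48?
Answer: 32254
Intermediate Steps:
K = -4
f(D, n) = -4
(Z + 23049) + f(-169, 61) = (9209 + 23049) - 4 = 32258 - 4 = 32254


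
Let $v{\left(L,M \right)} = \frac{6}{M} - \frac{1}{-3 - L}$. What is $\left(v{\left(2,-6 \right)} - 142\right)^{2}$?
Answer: $\frac{509796}{25} \approx 20392.0$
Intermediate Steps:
$v{\left(L,M \right)} = - \frac{1}{-3 - L} + \frac{6}{M}$
$\left(v{\left(2,-6 \right)} - 142\right)^{2} = \left(\frac{18 - 6 + 6 \cdot 2}{\left(-6\right) \left(3 + 2\right)} - 142\right)^{2} = \left(- \frac{18 - 6 + 12}{6 \cdot 5} - 142\right)^{2} = \left(\left(- \frac{1}{6}\right) \frac{1}{5} \cdot 24 - 142\right)^{2} = \left(- \frac{4}{5} - 142\right)^{2} = \left(- \frac{714}{5}\right)^{2} = \frac{509796}{25}$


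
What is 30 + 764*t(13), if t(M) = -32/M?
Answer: -24058/13 ≈ -1850.6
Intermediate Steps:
30 + 764*t(13) = 30 + 764*(-32/13) = 30 - 24448/13 = -24058/13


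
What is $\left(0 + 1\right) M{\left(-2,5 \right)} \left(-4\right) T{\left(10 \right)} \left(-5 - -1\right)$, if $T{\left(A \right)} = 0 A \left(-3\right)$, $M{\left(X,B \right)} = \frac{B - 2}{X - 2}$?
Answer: $0$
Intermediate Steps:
$M{\left(X,B \right)} = \frac{-2 + B}{-2 + X}$
$T{\left(A \right)} = 0$ ($T{\left(A \right)} = 0 \left(-3\right) = 0$)
$\left(0 + 1\right) M{\left(-2,5 \right)} \left(-4\right) T{\left(10 \right)} \left(-5 - -1\right) = \left(0 + 1\right) \frac{-2 + 5}{-2 - 2} \left(-4\right) 0 \left(-5 - -1\right) = 1 \frac{1}{-4} \cdot 3 \left(-4\right) 0 \left(-5 + 1\right) = 1 \left(\left(- \frac{1}{4}\right) 3\right) \left(-4\right) 0 \left(-4\right) = 1 \left(- \frac{3}{4}\right) \left(-4\right) 0 \left(-4\right) = \left(- \frac{3}{4}\right) \left(-4\right) 0 \left(-4\right) = 3 \cdot 0 \left(-4\right) = 0 \left(-4\right) = 0$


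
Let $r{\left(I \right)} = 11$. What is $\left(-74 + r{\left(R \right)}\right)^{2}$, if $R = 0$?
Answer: $3969$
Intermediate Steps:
$\left(-74 + r{\left(R \right)}\right)^{2} = \left(-74 + 11\right)^{2} = \left(-63\right)^{2} = 3969$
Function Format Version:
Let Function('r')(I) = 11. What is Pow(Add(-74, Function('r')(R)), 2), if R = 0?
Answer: 3969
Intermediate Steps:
Pow(Add(-74, Function('r')(R)), 2) = Pow(Add(-74, 11), 2) = Pow(-63, 2) = 3969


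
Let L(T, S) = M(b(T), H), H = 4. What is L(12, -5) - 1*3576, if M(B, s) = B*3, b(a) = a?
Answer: -3540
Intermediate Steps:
M(B, s) = 3*B
L(T, S) = 3*T
L(12, -5) - 1*3576 = 3*12 - 1*3576 = 36 - 3576 = -3540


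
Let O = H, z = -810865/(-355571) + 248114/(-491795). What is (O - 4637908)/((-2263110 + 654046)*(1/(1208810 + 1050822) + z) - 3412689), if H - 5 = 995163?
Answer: 179922860136786781782200/309704254330641981102891 ≈ 0.58095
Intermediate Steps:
z = 310557209581/174868039945 (z = -810865*(-1/355571) + 248114*(-1/491795) = 810865/355571 - 248114/491795 = 310557209581/174868039945 ≈ 1.7760)
H = 995168 (H = 5 + 995163 = 995168)
O = 995168
(O - 4637908)/((-2263110 + 654046)*(1/(1208810 + 1050822) + z) - 3412689) = (995168 - 4637908)/((-2263110 + 654046)*(1/(1208810 + 1050822) + 310557209581/174868039945) - 3412689) = -3642740/(-1609064*(1/2259632 + 310557209581/174868039945) - 3412689) = -3642740/(-1609064*701745183467974137/395137418837000240 - 3412689) = -3642740/(-141144113986464042097221/49392177354625030 - 3412689) = -3642740/(-309704254330641981102891/49392177354625030) = -3642740*(-49392177354625030/309704254330641981102891) = 179922860136786781782200/309704254330641981102891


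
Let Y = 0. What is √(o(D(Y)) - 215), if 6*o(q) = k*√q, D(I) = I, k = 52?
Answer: I*√215 ≈ 14.663*I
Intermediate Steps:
o(q) = 26*√q/3 (o(q) = (52*√q)/6 = 26*√q/3)
√(o(D(Y)) - 215) = √(26*√0/3 - 215) = √((26/3)*0 - 215) = √(0 - 215) = √(-215) = I*√215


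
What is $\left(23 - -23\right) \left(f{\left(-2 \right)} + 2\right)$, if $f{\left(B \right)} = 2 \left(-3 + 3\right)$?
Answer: $92$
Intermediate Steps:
$f{\left(B \right)} = 0$ ($f{\left(B \right)} = 2 \cdot 0 = 0$)
$\left(23 - -23\right) \left(f{\left(-2 \right)} + 2\right) = \left(23 - -23\right) \left(0 + 2\right) = \left(23 + 23\right) 2 = 46 \cdot 2 = 92$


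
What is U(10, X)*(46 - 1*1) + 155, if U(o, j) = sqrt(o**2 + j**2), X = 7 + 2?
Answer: 155 + 45*sqrt(181) ≈ 760.41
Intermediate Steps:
X = 9
U(o, j) = sqrt(j**2 + o**2)
U(10, X)*(46 - 1*1) + 155 = sqrt(9**2 + 10**2)*(46 - 1*1) + 155 = sqrt(81 + 100)*(46 - 1) + 155 = sqrt(181)*45 + 155 = 45*sqrt(181) + 155 = 155 + 45*sqrt(181)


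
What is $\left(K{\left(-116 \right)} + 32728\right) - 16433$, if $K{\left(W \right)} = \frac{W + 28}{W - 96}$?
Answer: $\frac{863657}{53} \approx 16295.0$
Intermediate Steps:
$K{\left(W \right)} = \frac{28 + W}{-96 + W}$
$\left(K{\left(-116 \right)} + 32728\right) - 16433 = \left(\frac{28 - 116}{-96 - 116} + 32728\right) - 16433 = \left(\frac{1}{-212} \left(-88\right) + 32728\right) - 16433 = \left(\left(- \frac{1}{212}\right) \left(-88\right) + 32728\right) - 16433 = \left(\frac{22}{53} + 32728\right) - 16433 = \frac{1734606}{53} - 16433 = \frac{863657}{53}$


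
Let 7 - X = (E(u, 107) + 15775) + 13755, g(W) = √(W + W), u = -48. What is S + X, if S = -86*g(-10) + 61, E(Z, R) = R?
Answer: -29569 - 172*I*√5 ≈ -29569.0 - 384.6*I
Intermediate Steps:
g(W) = √2*√W (g(W) = √(2*W) = √2*√W)
S = 61 - 172*I*√5 (S = -86*√2*√(-10) + 61 = -86*√2*I*√10 + 61 = -172*I*√5 + 61 = 61 - 172*I*√5 ≈ 61.0 - 384.6*I)
X = -29630 (X = 7 - ((107 + 15775) + 13755) = 7 - (15882 + 13755) = 7 - 1*29637 = 7 - 29637 = -29630)
S + X = (61 - 172*I*√5) - 29630 = -29569 - 172*I*√5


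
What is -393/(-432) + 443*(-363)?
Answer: -23156365/144 ≈ -1.6081e+5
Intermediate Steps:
-393/(-432) + 443*(-363) = -393*(-1/432) - 160809 = 131/144 - 160809 = -23156365/144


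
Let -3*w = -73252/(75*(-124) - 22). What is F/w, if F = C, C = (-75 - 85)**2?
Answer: -178982400/18313 ≈ -9773.5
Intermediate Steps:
C = 25600 (C = (-160)**2 = 25600)
F = 25600
w = -36626/13983 (w = -(-73252)/(3*(75*(-124) - 22)) = -(-73252)/(3*(-9300 - 22)) = -(-73252)/(3*(-9322)) = -(-73252)*(-1)/(3*9322) = -1/3*36626/4661 = -36626/13983 ≈ -2.6193)
F/w = 25600/(-36626/13983) = 25600*(-13983/36626) = -178982400/18313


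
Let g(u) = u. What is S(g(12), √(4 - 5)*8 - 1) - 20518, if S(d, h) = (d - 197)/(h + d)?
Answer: -20529 + 8*I ≈ -20529.0 + 8.0*I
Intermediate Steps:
S(d, h) = (-197 + d)/(d + h)
S(g(12), √(4 - 5)*8 - 1) - 20518 = (-197 + 12)/(12 + (√(4 - 5)*8 - 1)) - 20518 = -185/(12 + (√(-1)*8 - 1)) - 20518 = -185/(12 + (I*8 - 1)) - 20518 = -185/(12 + (8*I - 1)) - 20518 = -185/(12 + (-1 + 8*I)) - 20518 = -185/(11 + 8*I) - 20518 = ((11 - 8*I)/185)*(-185) - 20518 = -(11 - 8*I) - 20518 = -20518 - (11 - 8*I)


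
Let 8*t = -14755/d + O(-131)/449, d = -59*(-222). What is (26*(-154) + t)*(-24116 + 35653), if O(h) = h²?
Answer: -2170826220163897/47048016 ≈ -4.6141e+7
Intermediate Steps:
d = 13098
t = 218149783/47048016 (t = (-14755/13098 + (-131)²/449)/8 = (-14755*1/13098 + 17161*(1/449))/8 = (-14755/13098 + 17161/449)/8 = (⅛)*(218149783/5881002) = 218149783/47048016 ≈ 4.6367)
(26*(-154) + t)*(-24116 + 35653) = (26*(-154) + 218149783/47048016)*(-24116 + 35653) = (-4004 + 218149783/47048016)*11537 = -188162106281/47048016*11537 = -2170826220163897/47048016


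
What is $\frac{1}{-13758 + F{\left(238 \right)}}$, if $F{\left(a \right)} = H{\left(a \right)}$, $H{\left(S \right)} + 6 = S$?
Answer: $- \frac{1}{13526} \approx -7.3932 \cdot 10^{-5}$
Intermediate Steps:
$H{\left(S \right)} = -6 + S$
$F{\left(a \right)} = -6 + a$
$\frac{1}{-13758 + F{\left(238 \right)}} = \frac{1}{-13758 + \left(-6 + 238\right)} = \frac{1}{-13758 + 232} = \frac{1}{-13526} = - \frac{1}{13526}$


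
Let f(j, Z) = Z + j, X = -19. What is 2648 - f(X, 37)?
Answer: 2630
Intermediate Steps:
2648 - f(X, 37) = 2648 - (37 - 19) = 2648 - 1*18 = 2648 - 18 = 2630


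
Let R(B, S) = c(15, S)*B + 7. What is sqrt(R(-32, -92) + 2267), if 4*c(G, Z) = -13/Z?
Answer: 2*sqrt(300587)/23 ≈ 47.675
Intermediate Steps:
c(G, Z) = -13/(4*Z) (c(G, Z) = (-13/Z)/4 = -13/(4*Z))
R(B, S) = 7 - 13*B/(4*S) (R(B, S) = (-13/(4*S))*B + 7 = -13*B/(4*S) + 7 = 7 - 13*B/(4*S))
sqrt(R(-32, -92) + 2267) = sqrt((7 - 13/4*(-32)/(-92)) + 2267) = sqrt((7 - 13/4*(-32)*(-1/92)) + 2267) = sqrt((7 - 26/23) + 2267) = sqrt(135/23 + 2267) = sqrt(52276/23) = 2*sqrt(300587)/23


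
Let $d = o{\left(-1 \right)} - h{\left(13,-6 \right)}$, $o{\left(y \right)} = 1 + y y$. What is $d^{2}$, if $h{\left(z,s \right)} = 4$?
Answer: $4$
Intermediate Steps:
$o{\left(y \right)} = 1 + y^{2}$
$d = -2$ ($d = \left(1 + \left(-1\right)^{2}\right) - 4 = \left(1 + 1\right) - 4 = 2 - 4 = -2$)
$d^{2} = \left(-2\right)^{2} = 4$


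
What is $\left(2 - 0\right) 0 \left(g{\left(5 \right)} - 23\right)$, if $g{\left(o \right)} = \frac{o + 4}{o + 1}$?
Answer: $0$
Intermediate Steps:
$g{\left(o \right)} = \frac{4 + o}{1 + o}$
$\left(2 - 0\right) 0 \left(g{\left(5 \right)} - 23\right) = \left(2 - 0\right) 0 \left(\frac{4 + 5}{1 + 5} - 23\right) = \left(2 + 0\right) 0 \left(\frac{1}{6} \cdot 9 - 23\right) = 2 \cdot 0 \left(\frac{1}{6} \cdot 9 - 23\right) = 0 \left(\frac{3}{2} - 23\right) = 0 \left(- \frac{43}{2}\right) = 0$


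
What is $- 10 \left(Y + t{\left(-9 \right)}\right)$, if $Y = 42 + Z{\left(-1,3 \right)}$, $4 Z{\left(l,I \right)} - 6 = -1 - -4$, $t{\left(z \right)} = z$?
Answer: $- \frac{705}{2} \approx -352.5$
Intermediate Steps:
$Z{\left(l,I \right)} = \frac{9}{4}$ ($Z{\left(l,I \right)} = \frac{3}{2} + \frac{-1 - -4}{4} = \frac{3}{2} + \frac{-1 + 4}{4} = \frac{3}{2} + \frac{1}{4} \cdot 3 = \frac{3}{2} + \frac{3}{4} = \frac{9}{4}$)
$Y = \frac{177}{4}$ ($Y = 42 + \frac{9}{4} = \frac{177}{4} \approx 44.25$)
$- 10 \left(Y + t{\left(-9 \right)}\right) = - 10 \left(\frac{177}{4} - 9\right) = \left(-10\right) \frac{141}{4} = - \frac{705}{2}$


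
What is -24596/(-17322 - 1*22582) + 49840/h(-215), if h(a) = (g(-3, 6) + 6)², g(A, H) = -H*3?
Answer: 723967/2088 ≈ 346.73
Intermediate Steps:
g(A, H) = -3*H
h(a) = 144 (h(a) = (-3*6 + 6)² = (-18 + 6)² = (-12)² = 144)
-24596/(-17322 - 1*22582) + 49840/h(-215) = -24596/(-17322 - 1*22582) + 49840/144 = -24596/(-17322 - 22582) + 49840*(1/144) = -24596/(-39904) + 3115/9 = -24596*(-1/39904) + 3115/9 = 143/232 + 3115/9 = 723967/2088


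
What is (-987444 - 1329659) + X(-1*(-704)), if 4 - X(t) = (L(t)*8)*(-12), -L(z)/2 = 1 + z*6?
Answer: -3128299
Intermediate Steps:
L(z) = -2 - 12*z (L(z) = -2*(1 + z*6) = -2*(1 + 6*z) = -2 - 12*z)
X(t) = -188 - 1152*t (X(t) = 4 - (-2 - 12*t)*8*(-12) = 4 - (-16 - 96*t)*(-12) = 4 - (192 + 1152*t) = 4 + (-192 - 1152*t) = -188 - 1152*t)
(-987444 - 1329659) + X(-1*(-704)) = (-987444 - 1329659) + (-188 - (-1152)*(-704)) = -2317103 + (-188 - 1152*704) = -2317103 + (-188 - 811008) = -2317103 - 811196 = -3128299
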